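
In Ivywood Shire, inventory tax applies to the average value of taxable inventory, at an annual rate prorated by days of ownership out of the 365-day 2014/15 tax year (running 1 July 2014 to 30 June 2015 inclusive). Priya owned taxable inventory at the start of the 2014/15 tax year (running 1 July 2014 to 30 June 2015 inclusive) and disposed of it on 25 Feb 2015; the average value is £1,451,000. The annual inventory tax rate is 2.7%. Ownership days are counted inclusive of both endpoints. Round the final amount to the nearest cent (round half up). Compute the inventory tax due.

Days held (1 Jul 2014 – 25 Feb 2015): 240 out of 365
Tax = £1,451,000 × 2.7% × 240/365 = £25,760.2192

£25,760.22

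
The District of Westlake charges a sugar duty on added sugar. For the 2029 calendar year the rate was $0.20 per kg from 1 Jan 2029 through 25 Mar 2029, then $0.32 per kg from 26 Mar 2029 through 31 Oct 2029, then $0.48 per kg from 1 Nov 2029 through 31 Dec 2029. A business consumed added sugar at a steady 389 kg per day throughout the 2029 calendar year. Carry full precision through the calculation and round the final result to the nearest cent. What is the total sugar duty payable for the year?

$45,310.72

1 Jan – 25 Mar 2029: 84 days × 389 kg/day = 32,676 kg at $0.20/kg → $6,535.20
26 Mar – 31 Oct 2029: 220 days × 389 kg/day = 85,580 kg at $0.32/kg → $27,385.60
1 Nov – 31 Dec 2029: 61 days × 389 kg/day = 23,729 kg at $0.48/kg → $11,389.92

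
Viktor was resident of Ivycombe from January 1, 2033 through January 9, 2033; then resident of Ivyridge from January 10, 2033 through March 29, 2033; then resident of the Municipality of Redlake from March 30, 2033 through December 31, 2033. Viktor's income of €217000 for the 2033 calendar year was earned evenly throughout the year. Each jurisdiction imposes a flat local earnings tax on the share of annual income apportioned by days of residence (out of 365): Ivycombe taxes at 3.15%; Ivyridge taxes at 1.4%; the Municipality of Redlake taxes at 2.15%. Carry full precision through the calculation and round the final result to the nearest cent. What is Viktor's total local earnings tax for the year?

Ivycombe, January 1 – January 9, 2033: 9 days → €217000 × 3.15% × 9/365 = €168.5466
Ivyridge, January 10 – March 29, 2033: 79 days → €217000 × 1.4% × 79/365 = €657.5397
The Municipality of Redlake, March 30 – December 31, 2033: 277 days → €217000 × 2.15% × 277/365 = €3540.6671
Total = €4366.7534

€4366.75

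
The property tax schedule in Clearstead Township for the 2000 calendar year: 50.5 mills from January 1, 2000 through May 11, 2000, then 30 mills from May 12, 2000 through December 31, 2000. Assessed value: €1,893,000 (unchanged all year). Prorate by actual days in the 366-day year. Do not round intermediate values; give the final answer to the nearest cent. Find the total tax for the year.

January 1 – May 11, 2000: 132 days at 50.5 mills → €1,893,000 × 5.05% × 132/366 = €34,477.4262
May 12 – December 31, 2000: 234 days at 30 mills → €1,893,000 × 3% × 234/366 = €36,308.3607
Total = €70,785.7869

€70,785.79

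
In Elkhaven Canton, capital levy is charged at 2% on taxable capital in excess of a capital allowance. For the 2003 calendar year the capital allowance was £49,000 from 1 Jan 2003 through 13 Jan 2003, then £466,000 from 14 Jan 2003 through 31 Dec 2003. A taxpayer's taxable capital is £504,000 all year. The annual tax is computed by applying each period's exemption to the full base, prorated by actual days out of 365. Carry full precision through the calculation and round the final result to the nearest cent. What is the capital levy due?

1 Jan – 13 Jan 2003: 13 days, exemption £49,000 → (£504,000 − £49,000) × 2% × 13/365 = £324.1096
14 Jan – 31 Dec 2003: 352 days, exemption £466,000 → (£504,000 − £466,000) × 2% × 352/365 = £732.9315
Total = £1,057.0411

£1,057.04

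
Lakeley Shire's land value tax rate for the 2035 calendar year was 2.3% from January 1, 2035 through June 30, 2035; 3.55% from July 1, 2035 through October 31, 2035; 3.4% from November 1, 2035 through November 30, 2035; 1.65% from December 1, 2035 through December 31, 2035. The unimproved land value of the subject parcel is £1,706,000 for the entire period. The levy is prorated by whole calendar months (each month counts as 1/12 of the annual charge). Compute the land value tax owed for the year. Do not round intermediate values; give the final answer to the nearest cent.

£46,986.08

January 1 – June 30, 2035: 6 months at 2.3% → £1,706,000 × 2.3% × 6/12 = £19,619.0000
July 1 – October 31, 2035: 4 months at 3.55% → £1,706,000 × 3.55% × 4/12 = £20,187.6667
November 1 – November 30, 2035: 1 month at 3.4% → £1,706,000 × 3.4% × 1/12 = £4,833.6667
December 1 – December 31, 2035: 1 month at 1.65% → £1,706,000 × 1.65% × 1/12 = £2,345.7500
Total = £46,986.0833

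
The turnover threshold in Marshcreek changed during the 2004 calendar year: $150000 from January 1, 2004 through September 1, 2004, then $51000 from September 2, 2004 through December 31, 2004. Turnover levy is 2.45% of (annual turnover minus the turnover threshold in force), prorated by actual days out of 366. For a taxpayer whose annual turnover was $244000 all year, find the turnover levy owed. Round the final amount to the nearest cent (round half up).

$3104.87

January 1 – September 1, 2004: 245 days, exemption $150000 → ($244000 − $150000) × 2.45% × 245/366 = $1541.6257
September 2 – December 31, 2004: 121 days, exemption $51000 → ($244000 − $51000) × 2.45% × 121/366 = $1563.2473
Total = $3104.8730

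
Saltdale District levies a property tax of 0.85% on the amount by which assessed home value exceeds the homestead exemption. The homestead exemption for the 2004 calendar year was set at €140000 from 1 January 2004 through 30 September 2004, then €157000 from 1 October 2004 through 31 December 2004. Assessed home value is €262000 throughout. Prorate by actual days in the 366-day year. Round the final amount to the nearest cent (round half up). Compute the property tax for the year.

1 January – 30 September 2004: 274 days, exemption €140000 → (€262000 − €140000) × 0.85% × 274/366 = €776.3333
1 October – 31 December 2004: 92 days, exemption €157000 → (€262000 − €157000) × 0.85% × 92/366 = €224.3443
Total = €1000.6776

€1000.68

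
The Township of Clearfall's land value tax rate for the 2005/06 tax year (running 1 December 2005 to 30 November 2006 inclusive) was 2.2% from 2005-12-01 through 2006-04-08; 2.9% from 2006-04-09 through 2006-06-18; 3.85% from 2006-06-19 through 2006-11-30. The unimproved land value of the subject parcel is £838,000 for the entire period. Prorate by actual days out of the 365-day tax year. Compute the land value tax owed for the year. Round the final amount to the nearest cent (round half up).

2005-12-01 to 2006-04-08: 129 days at 2.2% → £838,000 × 2.2% × 129/365 = £6,515.7370
2006-04-09 to 2006-06-18: 71 days at 2.9% → £838,000 × 2.9% × 71/365 = £4,727.2384
2006-06-19 to 2006-11-30: 165 days at 3.85% → £838,000 × 3.85% × 165/365 = £14,584.6438
Total = £25,827.6192

£25,827.62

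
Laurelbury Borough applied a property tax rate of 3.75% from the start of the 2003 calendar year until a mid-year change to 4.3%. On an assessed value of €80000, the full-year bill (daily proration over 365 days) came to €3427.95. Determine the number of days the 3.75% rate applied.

Let d = days at the first rate; then 365 − d days at the second rate.
€80000 × [3.75%·d + 4.3%·(365−d)] / 365 = €3427.95
Solving gives d = 10, so the new rate took effect on January 11, 2003.

10 days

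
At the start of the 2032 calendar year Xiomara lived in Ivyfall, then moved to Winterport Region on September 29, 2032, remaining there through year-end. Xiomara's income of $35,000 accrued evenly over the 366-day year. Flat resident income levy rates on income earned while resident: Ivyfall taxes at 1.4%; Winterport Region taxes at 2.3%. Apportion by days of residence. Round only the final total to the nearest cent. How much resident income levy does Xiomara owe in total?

$570.90

Ivyfall, January 1 – September 28, 2032: 272 days → $35,000 × 1.4% × 272/366 = $364.1530
Winterport Region, September 29 – December 31, 2032: 94 days → $35,000 × 2.3% × 94/366 = $206.7486
Total = $570.9016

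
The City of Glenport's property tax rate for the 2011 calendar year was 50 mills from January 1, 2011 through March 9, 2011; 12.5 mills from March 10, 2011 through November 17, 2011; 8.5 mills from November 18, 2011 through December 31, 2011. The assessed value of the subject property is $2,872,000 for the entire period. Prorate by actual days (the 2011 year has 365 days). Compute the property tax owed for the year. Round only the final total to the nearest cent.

$54,579.80

January 1 – March 9, 2011: 68 days at 50 mills → $2,872,000 × 5% × 68/365 = $26,752.8767
March 10 – November 17, 2011: 253 days at 12.5 mills → $2,872,000 × 1.25% × 253/365 = $24,884.1096
November 18 – December 31, 2011: 44 days at 8.5 mills → $2,872,000 × 0.85% × 44/365 = $2,942.8164
Total = $54,579.8027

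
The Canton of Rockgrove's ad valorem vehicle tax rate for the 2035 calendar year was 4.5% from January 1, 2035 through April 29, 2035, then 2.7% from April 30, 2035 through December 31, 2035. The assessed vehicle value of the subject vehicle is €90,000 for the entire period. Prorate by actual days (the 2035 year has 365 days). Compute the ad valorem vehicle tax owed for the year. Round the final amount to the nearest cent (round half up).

January 1 – April 29, 2035: 119 days at 4.5% → €90,000 × 4.5% × 119/365 = €1,320.4110
April 30 – December 31, 2035: 246 days at 2.7% → €90,000 × 2.7% × 246/365 = €1,637.7534
Total = €2,958.1644

€2,958.16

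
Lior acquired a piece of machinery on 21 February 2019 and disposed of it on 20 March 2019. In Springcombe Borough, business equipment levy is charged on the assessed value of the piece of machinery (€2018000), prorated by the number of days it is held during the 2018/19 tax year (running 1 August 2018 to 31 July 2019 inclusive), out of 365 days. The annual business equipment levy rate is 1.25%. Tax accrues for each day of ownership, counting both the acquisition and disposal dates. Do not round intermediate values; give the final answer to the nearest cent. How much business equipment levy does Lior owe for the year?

Days held (21 February – 20 March 2019): 28 out of 365
Tax = €2018000 × 1.25% × 28/365 = €1935.0685

€1935.07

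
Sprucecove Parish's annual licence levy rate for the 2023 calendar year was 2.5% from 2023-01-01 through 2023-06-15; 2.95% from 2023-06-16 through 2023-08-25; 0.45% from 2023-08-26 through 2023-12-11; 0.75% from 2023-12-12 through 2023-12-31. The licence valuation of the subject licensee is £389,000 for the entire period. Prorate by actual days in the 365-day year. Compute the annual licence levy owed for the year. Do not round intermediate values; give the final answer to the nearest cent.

£7,332.92

2023-01-01 to 2023-06-15: 166 days at 2.5% → £389,000 × 2.5% × 166/365 = £4,422.8767
2023-06-16 to 2023-08-25: 71 days at 2.95% → £389,000 × 2.95% × 71/365 = £2,232.2205
2023-08-26 to 2023-12-11: 108 days at 0.45% → £389,000 × 0.45% × 108/365 = £517.9562
2023-12-12 to 2023-12-31: 20 days at 0.75% → £389,000 × 0.75% × 20/365 = £159.8630
Total = £7,332.9164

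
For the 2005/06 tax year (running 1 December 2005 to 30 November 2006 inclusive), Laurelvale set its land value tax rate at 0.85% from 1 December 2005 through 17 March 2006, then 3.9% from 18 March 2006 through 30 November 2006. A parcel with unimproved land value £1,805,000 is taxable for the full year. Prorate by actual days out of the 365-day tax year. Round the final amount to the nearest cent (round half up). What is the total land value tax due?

£54,256.32

1 December 2005 – 17 March 2006: 107 days at 0.85% → £1,805,000 × 0.85% × 107/365 = £4,497.6644
18 March – 30 November 2006: 258 days at 3.9% → £1,805,000 × 3.9% × 258/365 = £49,758.6575
Total = £54,256.3219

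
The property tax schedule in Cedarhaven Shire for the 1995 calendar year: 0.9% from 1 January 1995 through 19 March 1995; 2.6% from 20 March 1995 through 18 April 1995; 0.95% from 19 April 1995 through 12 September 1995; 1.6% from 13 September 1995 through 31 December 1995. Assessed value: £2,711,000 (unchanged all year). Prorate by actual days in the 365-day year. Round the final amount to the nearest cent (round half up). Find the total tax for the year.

£34,451.98

1 January – 19 March 1995: 78 days at 0.9% → £2,711,000 × 0.9% × 78/365 = £5,214.0329
20 March – 18 April 1995: 30 days at 2.6% → £2,711,000 × 2.6% × 30/365 = £5,793.3699
19 April – 12 September 1995: 147 days at 0.95% → £2,711,000 × 0.95% × 147/365 = £10,372.3603
13 September – 31 December 1995: 110 days at 1.6% → £2,711,000 × 1.6% × 110/365 = £13,072.2192
Total = £34,451.9822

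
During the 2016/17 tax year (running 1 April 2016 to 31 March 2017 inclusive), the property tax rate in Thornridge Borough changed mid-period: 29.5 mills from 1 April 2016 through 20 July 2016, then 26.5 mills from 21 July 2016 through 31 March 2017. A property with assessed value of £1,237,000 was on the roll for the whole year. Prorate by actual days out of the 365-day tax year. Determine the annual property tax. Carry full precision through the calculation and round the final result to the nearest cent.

£33,909.05

1 April – 20 July 2016: 111 days at 29.5 mills → £1,237,000 × 2.95% × 111/365 = £11,097.4151
21 July 2016 – 31 March 2017: 254 days at 26.5 mills → £1,237,000 × 2.65% × 254/365 = £22,811.6356
Total = £33,909.0507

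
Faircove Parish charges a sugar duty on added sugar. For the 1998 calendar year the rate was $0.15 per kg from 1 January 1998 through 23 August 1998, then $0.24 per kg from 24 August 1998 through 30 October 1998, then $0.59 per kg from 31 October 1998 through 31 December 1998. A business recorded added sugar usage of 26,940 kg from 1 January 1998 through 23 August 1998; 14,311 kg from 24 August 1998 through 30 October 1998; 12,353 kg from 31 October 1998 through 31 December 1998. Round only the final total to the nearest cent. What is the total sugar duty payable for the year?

$14,763.91

1 January – 23 August 1998: 26,940 kg at $0.15/kg → $4,041.00
24 August – 30 October 1998: 14,311 kg at $0.24/kg → $3,434.64
31 October – 31 December 1998: 12,353 kg at $0.59/kg → $7,288.27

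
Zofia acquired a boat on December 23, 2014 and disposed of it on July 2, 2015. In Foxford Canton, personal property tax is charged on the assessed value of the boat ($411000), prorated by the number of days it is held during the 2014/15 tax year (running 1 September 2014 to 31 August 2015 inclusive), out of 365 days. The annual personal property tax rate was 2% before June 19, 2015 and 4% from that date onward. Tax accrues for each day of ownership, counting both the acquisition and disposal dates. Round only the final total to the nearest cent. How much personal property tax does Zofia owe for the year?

$4639.23

December 23, 2014 – June 18, 2015: 178 days at 2% → $411000 × 2% × 178/365 = $4008.6575
June 19 – July 2, 2015: 14 days at 4% → $411000 × 4% × 14/365 = $630.5753
Total = $4639.2329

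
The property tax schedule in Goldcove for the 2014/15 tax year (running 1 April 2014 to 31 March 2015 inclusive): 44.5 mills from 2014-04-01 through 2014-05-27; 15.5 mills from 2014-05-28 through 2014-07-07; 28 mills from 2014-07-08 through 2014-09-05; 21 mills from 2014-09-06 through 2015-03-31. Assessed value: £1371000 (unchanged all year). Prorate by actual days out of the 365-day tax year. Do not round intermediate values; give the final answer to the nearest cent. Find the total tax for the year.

£34552.96

2014-04-01 to 2014-05-27: 57 days at 44.5 mills → £1371000 × 4.45% × 57/365 = £9527.5110
2014-05-28 to 2014-07-07: 41 days at 15.5 mills → £1371000 × 1.55% × 41/365 = £2387.0425
2014-07-08 to 2014-09-05: 60 days at 28 mills → £1371000 × 2.8% × 60/365 = £6310.3562
2014-09-06 to 2015-03-31: 207 days at 21 mills → £1371000 × 2.1% × 207/365 = £16328.0466
Total = £34552.9562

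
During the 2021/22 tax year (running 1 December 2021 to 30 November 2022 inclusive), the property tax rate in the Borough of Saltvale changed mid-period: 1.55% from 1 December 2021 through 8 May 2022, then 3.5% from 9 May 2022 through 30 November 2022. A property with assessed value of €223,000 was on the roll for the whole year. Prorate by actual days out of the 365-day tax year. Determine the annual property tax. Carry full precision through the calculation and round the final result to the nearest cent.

1 December 2021 – 8 May 2022: 159 days at 1.55% → €223,000 × 1.55% × 159/365 = €1,505.7082
9 May – 30 November 2022: 206 days at 3.5% → €223,000 × 3.5% × 206/365 = €4,405.0137
Total = €5,910.7219

€5,910.72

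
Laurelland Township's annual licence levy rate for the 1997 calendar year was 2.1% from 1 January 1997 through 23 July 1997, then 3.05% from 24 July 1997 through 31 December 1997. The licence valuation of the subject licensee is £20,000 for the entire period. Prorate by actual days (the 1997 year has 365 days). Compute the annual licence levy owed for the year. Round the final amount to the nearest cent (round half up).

1 January – 23 July 1997: 204 days at 2.1% → £20,000 × 2.1% × 204/365 = £234.7397
24 July – 31 December 1997: 161 days at 3.05% → £20,000 × 3.05% × 161/365 = £269.0685
Total = £503.8082

£503.81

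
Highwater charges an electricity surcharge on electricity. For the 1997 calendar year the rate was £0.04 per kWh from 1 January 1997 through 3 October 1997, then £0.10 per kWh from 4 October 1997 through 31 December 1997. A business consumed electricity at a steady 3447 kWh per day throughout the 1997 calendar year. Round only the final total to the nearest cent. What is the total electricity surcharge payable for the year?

1 January – 3 October 1997: 276 days × 3447 kWh/day = 951,372 kWh at £0.04/kWh → £38,054.88
4 October – 31 December 1997: 89 days × 3447 kWh/day = 306,783 kWh at £0.10/kWh → £30,678.30

£68,733.18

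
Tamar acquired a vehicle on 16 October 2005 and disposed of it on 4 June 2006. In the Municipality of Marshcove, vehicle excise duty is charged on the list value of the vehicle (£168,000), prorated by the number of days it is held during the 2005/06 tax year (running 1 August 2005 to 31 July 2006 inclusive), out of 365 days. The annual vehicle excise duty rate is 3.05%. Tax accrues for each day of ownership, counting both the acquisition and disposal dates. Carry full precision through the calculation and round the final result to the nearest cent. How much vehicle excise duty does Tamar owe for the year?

Days held (16 October 2005 – 4 June 2006): 232 out of 365
Tax = £168,000 × 3.05% × 232/365 = £3,256.8986

£3,256.90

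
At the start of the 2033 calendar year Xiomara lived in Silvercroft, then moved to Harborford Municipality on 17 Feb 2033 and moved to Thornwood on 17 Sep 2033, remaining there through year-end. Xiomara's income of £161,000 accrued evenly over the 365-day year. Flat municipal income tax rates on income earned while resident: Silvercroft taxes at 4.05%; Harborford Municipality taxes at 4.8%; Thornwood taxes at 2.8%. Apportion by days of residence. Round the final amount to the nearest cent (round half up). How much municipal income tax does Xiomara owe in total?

£6,637.39

Silvercroft, 1 Jan – 16 Feb 2033: 47 days → £161,000 × 4.05% × 47/365 = £839.6260
Harborford Municipality, 17 Feb – 16 Sep 2033: 212 days → £161,000 × 4.8% × 212/365 = £4,488.5918
Thornwood, 17 Sep – 31 Dec 2033: 106 days → £161,000 × 2.8% × 106/365 = £1,309.1726
Total = £6,637.3904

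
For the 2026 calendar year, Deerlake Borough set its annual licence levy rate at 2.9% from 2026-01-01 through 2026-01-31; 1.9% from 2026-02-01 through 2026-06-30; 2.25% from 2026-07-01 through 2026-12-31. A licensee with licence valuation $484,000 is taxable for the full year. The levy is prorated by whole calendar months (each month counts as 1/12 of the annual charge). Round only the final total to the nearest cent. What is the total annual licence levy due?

$10,446.33

2026-01-01 to 2026-01-31: 1 month at 2.9% → $484,000 × 2.9% × 1/12 = $1,169.6667
2026-02-01 to 2026-06-30: 5 months at 1.9% → $484,000 × 1.9% × 5/12 = $3,831.6667
2026-07-01 to 2026-12-31: 6 months at 2.25% → $484,000 × 2.25% × 6/12 = $5,445.0000
Total = $10,446.3333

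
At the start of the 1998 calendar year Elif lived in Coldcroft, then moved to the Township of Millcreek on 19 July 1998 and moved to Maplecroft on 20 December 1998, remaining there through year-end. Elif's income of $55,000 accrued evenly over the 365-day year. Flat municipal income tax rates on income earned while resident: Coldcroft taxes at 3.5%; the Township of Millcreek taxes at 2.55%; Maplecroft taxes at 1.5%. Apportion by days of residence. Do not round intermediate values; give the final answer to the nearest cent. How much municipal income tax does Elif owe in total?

$1,668.38

Coldcroft, 1 January – 18 July 1998: 199 days → $55,000 × 3.5% × 199/365 = $1,049.5205
The Township of Millcreek, 19 July – 19 December 1998: 154 days → $55,000 × 2.55% × 154/365 = $591.7397
Maplecroft, 20 December – 31 December 1998: 12 days → $55,000 × 1.5% × 12/365 = $27.1233
Total = $1,668.3836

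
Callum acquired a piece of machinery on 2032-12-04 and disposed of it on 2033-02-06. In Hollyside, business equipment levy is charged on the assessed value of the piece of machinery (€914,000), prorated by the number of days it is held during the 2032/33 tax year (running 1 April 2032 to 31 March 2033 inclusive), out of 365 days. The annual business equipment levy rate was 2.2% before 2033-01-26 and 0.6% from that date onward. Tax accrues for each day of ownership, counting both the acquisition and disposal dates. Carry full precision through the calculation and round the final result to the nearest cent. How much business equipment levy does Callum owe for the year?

€3,100.09

2032-12-04 to 2033-01-25: 53 days at 2.2% → €914,000 × 2.2% × 53/365 = €2,919.7918
2033-01-26 to 2033-02-06: 12 days at 0.6% → €914,000 × 0.6% × 12/365 = €180.2959
Total = €3,100.0877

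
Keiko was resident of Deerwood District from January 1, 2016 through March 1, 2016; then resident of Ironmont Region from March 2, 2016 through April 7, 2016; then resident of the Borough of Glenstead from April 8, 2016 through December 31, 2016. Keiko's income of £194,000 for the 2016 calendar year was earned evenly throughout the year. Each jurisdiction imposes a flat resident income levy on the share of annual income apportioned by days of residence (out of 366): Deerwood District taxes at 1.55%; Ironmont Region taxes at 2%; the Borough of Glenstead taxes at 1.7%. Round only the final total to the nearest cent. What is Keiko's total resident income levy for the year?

Deerwood District, January 1 – March 1, 2016: 61 days → £194,000 × 1.55% × 61/366 = £501.1667
Ironmont Region, March 2 – April 7, 2016: 37 days → £194,000 × 2% × 37/366 = £392.2404
The Borough of Glenstead, April 8 – December 31, 2016: 268 days → £194,000 × 1.7% × 268/366 = £2,414.9290
Total = £3,308.3361

£3,308.34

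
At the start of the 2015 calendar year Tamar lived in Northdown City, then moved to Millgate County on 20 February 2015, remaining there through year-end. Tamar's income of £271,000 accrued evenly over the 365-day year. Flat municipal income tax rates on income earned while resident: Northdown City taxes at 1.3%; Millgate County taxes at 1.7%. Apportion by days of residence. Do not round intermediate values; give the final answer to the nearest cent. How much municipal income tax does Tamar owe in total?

£4,458.51

Northdown City, 1 January – 19 February 2015: 50 days → £271,000 × 1.3% × 50/365 = £482.6027
Millgate County, 20 February – 31 December 2015: 315 days → £271,000 × 1.7% × 315/365 = £3,975.9041
Total = £4,458.5068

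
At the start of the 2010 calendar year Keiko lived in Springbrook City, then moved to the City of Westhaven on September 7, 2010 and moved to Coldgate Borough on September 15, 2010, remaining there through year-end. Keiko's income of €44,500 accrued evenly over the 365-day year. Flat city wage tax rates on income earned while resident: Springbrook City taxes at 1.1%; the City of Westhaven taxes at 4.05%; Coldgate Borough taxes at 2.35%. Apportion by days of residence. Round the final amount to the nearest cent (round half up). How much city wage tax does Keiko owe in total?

€682.86

Springbrook City, January 1 – September 6, 2010: 249 days → €44,500 × 1.1% × 249/365 = €333.9329
The City of Westhaven, September 7 – September 14, 2010: 8 days → €44,500 × 4.05% × 8/365 = €39.5014
Coldgate Borough, September 15 – December 31, 2010: 108 days → €44,500 × 2.35% × 108/365 = €309.4274
Total = €682.8616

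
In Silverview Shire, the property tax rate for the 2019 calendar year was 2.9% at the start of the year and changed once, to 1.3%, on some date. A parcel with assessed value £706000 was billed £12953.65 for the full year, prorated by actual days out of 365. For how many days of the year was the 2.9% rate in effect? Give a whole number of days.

122 days

Let d = days at the first rate; then 365 − d days at the second rate.
£706000 × [2.9%·d + 1.3%·(365−d)] / 365 = £12953.65
Solving gives d = 122, so the new rate took effect on 3 May 2019.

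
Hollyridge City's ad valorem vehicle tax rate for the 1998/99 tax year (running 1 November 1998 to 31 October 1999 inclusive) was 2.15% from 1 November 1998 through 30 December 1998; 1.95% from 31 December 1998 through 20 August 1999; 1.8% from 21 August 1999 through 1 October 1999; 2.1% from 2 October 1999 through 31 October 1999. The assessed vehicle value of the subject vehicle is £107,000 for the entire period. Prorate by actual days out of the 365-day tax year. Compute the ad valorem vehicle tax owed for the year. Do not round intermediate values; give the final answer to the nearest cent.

1 November – 30 December 1998: 60 days at 2.15% → £107,000 × 2.15% × 60/365 = £378.1644
31 December 1998 – 20 August 1999: 233 days at 1.95% → £107,000 × 1.95% × 233/365 = £1,331.9301
21 August – 1 October 1999: 42 days at 1.8% → £107,000 × 1.8% × 42/365 = £221.6219
2 October – 31 October 1999: 30 days at 2.1% → £107,000 × 2.1% × 30/365 = £184.6849
Total = £2,116.4014

£2,116.40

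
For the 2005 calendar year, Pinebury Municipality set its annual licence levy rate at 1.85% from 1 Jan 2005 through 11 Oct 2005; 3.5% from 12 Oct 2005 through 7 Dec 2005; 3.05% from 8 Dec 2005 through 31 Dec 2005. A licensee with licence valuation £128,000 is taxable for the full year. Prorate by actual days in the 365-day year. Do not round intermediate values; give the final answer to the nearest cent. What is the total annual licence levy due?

1 Jan – 11 Oct 2005: 284 days at 1.85% → £128,000 × 1.85% × 284/365 = £1,842.4986
12 Oct – 7 Dec 2005: 57 days at 3.5% → £128,000 × 3.5% × 57/365 = £699.6164
8 Dec – 31 Dec 2005: 24 days at 3.05% → £128,000 × 3.05% × 24/365 = £256.7014
Total = £2,798.8164

£2,798.82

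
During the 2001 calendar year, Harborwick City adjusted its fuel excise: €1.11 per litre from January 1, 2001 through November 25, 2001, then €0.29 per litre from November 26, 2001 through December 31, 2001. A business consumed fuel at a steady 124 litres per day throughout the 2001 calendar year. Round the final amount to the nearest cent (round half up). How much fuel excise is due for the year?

€46,578.12

January 1 – November 25, 2001: 329 days × 124 litres/day = 40,796 litres at €1.11/litre → €45,283.56
November 26 – December 31, 2001: 36 days × 124 litres/day = 4,464 litres at €0.29/litre → €1,294.56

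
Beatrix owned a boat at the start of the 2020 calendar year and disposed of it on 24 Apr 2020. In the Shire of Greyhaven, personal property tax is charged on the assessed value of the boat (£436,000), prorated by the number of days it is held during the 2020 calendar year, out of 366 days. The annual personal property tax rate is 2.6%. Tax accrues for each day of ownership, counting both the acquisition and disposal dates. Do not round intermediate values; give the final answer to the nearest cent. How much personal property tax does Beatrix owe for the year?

£3,561.86

Days held (1 Jan – 24 Apr 2020): 115 out of 366
Tax = £436,000 × 2.6% × 115/366 = £3,561.8579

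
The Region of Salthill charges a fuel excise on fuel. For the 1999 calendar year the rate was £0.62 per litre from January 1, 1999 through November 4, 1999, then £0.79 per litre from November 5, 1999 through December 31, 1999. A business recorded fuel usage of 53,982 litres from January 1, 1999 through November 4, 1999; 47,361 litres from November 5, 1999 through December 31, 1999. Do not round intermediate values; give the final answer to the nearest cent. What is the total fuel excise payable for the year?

£70,884.03

January 1 – November 4, 1999: 53,982 litres at £0.62/litre → £33,468.84
November 5 – December 31, 1999: 47,361 litres at £0.79/litre → £37,415.19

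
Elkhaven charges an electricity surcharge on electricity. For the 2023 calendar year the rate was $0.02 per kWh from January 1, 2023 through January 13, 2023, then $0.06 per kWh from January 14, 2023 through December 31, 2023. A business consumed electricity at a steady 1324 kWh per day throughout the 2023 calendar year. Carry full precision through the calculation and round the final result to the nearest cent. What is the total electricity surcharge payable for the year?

January 1 – January 13, 2023: 13 days × 1324 kWh/day = 17,212 kWh at $0.02/kWh → $344.24
January 14 – December 31, 2023: 352 days × 1324 kWh/day = 466,048 kWh at $0.06/kWh → $27962.88

$28307.12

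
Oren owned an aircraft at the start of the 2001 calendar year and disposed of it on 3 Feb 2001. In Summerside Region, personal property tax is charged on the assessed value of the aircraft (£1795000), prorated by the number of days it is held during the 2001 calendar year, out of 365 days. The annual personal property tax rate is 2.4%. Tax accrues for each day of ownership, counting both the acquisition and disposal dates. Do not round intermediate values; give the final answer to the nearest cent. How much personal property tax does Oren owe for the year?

£4012.93

Days held (1 Jan – 3 Feb 2001): 34 out of 365
Tax = £1795000 × 2.4% × 34/365 = £4012.9315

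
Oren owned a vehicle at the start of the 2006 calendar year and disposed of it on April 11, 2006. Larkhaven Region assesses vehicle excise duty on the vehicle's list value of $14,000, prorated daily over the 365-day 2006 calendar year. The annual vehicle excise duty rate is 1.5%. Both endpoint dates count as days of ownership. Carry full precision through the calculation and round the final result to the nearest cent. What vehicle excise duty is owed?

Days held (January 1 – April 11, 2006): 101 out of 365
Tax = $14,000 × 1.5% × 101/365 = $58.1096

$58.11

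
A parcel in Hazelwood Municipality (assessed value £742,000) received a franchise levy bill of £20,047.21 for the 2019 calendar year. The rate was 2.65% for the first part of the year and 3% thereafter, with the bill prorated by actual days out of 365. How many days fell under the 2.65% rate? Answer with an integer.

Let d = days at the first rate; then 365 − d days at the second rate.
£742,000 × [2.65%·d + 3%·(365−d)] / 365 = £20,047.21
Solving gives d = 311, so the new rate took effect on 8 November 2019.

311 days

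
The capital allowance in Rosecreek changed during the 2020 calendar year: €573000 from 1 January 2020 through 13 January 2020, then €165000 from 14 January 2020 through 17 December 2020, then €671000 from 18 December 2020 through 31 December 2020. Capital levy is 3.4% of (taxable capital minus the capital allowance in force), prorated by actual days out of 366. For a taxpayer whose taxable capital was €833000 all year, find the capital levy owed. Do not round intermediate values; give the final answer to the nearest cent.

€21561.20

1 January – 13 January 2020: 13 days, exemption €573000 → (€833000 − €573000) × 3.4% × 13/366 = €313.9891
14 January – 17 December 2020: 339 days, exemption €165000 → (€833000 − €165000) × 3.4% × 339/366 = €21036.5246
18 December – 31 December 2020: 14 days, exemption €671000 → (€833000 − €671000) × 3.4% × 14/366 = €210.6885
Total = €21561.2022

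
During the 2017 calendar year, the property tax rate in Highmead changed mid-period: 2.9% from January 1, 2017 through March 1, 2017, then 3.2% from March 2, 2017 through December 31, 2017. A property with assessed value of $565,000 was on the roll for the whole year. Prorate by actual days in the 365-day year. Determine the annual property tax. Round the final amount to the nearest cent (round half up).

January 1 – March 1, 2017: 60 days at 2.9% → $565,000 × 2.9% × 60/365 = $2,693.4247
March 2 – December 31, 2017: 305 days at 3.2% → $565,000 × 3.2% × 305/365 = $15,107.9452
Total = $17,801.3699

$17,801.37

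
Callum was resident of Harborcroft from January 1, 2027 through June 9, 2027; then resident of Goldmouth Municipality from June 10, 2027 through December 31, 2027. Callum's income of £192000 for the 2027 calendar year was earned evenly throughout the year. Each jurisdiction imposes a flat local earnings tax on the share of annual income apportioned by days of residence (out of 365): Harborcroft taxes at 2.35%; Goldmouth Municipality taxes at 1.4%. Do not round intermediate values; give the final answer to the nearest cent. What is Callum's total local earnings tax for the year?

Harborcroft, January 1 – June 9, 2027: 160 days → £192000 × 2.35% × 160/365 = £1977.8630
Goldmouth Municipality, June 10 – December 31, 2027: 205 days → £192000 × 1.4% × 205/365 = £1509.6986
Total = £3487.5616

£3487.56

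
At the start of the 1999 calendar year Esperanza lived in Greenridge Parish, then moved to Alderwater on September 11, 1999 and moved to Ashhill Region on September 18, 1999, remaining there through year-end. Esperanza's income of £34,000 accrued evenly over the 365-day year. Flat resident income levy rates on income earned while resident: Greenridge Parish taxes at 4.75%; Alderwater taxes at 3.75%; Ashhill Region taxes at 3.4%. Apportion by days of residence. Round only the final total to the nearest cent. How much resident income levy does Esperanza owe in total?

£1,476.44

Greenridge Parish, January 1 – September 10, 1999: 253 days → £34,000 × 4.75% × 253/365 = £1,119.4384
Alderwater, September 11 – September 17, 1999: 7 days → £34,000 × 3.75% × 7/365 = £24.4521
Ashhill Region, September 18 – December 31, 1999: 105 days → £34,000 × 3.4% × 105/365 = £332.5479
Total = £1,476.4384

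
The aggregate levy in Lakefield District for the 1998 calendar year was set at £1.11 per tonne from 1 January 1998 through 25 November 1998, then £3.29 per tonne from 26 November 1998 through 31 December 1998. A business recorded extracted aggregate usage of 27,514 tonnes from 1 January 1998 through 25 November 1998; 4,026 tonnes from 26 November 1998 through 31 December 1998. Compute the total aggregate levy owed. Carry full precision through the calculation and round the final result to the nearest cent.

£43786.08

1 January – 25 November 1998: 27,514 tonnes at £1.11/tonne → £30540.54
26 November – 31 December 1998: 4,026 tonnes at £3.29/tonne → £13245.54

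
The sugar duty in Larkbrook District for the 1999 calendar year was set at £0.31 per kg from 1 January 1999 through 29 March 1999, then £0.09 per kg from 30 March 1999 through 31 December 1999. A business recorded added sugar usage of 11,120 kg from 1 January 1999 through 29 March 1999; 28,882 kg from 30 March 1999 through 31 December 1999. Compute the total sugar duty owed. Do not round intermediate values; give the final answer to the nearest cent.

1 January – 29 March 1999: 11,120 kg at £0.31/kg → £3447.20
30 March – 31 December 1999: 28,882 kg at £0.09/kg → £2599.38

£6046.58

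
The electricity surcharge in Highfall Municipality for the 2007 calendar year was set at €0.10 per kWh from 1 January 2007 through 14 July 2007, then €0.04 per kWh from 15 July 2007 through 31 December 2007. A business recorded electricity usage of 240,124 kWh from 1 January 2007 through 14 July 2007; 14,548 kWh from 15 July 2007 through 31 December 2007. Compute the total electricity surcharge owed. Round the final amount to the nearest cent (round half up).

1 January – 14 July 2007: 240,124 kWh at €0.10/kWh → €24,012.40
15 July – 31 December 2007: 14,548 kWh at €0.04/kWh → €581.92

€24,594.32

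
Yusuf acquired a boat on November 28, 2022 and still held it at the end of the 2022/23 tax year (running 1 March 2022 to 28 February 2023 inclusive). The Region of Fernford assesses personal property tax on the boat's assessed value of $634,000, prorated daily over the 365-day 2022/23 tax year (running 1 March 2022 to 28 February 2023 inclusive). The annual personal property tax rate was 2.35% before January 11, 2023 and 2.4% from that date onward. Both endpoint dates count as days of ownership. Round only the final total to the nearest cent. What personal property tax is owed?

November 28, 2022 – January 10, 2023: 44 days at 2.35% → $634,000 × 2.35% × 44/365 = $1,796.0438
January 11 – February 28, 2023: 49 days at 2.4% → $634,000 × 2.4% × 49/365 = $2,042.6959
Total = $3,838.7397

$3,838.74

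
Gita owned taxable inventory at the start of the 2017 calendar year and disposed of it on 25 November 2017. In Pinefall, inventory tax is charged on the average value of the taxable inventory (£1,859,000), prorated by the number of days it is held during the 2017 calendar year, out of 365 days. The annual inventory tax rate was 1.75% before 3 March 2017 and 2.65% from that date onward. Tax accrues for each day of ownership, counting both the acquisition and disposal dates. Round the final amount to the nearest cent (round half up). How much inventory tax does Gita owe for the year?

£41,608.49

1 January – 2 March 2017: 61 days at 1.75% → £1,859,000 × 1.75% × 61/365 = £5,436.9384
3 March – 25 November 2017: 268 days at 2.65% → £1,859,000 × 2.65% × 268/365 = £36,171.5562
Total = £41,608.4945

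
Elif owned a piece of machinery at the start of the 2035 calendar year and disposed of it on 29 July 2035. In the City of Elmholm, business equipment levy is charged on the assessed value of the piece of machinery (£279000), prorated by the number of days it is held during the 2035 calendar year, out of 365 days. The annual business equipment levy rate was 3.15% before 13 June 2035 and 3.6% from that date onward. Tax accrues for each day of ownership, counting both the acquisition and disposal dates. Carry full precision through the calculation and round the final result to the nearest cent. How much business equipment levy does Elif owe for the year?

1 January – 12 June 2035: 163 days at 3.15% → £279000 × 3.15% × 163/365 = £3924.7274
13 June – 29 July 2035: 47 days at 3.6% → £279000 × 3.6% × 47/365 = £1293.3370
Total = £5218.0644

£5218.06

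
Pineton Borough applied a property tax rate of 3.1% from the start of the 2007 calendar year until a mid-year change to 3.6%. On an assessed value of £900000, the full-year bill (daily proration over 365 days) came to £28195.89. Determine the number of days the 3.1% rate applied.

Let d = days at the first rate; then 365 − d days at the second rate.
£900000 × [3.1%·d + 3.6%·(365−d)] / 365 = £28195.89
Solving gives d = 341, so the new rate took effect on 8 December 2007.

341 days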